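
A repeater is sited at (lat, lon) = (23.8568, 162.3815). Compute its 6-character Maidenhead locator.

RL13eu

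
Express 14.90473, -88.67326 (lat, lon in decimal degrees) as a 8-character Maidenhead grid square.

EK54pv97

Add 180° to longitude and 90° to latitude: 91.32674, 104.90473.
Field: lon ⌊91.32674/20⌋ = 4 → E; lat ⌊104.90473/10⌋ = 10 → K.
Square: lon ⌊11.32674/2⌋ = 5; lat ⌊4.90473/1⌋ = 4.
Subsquare: lon ⌊1.32674/0.0833333⌋ = 15 → p; lat ⌊0.90473/0.0416667⌋ = 21 → v.
Extended square: lon ⌊0.07674/0.00833333⌋ = 9; lat ⌊0.02973/0.00416667⌋ = 7.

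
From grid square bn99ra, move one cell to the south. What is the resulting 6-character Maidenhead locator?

BN98rx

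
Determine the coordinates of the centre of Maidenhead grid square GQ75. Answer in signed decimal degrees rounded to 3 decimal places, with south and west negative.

75.500, -45.000

Field G=6, Q=16: +6·20° lon, +16·10° lat → SW at lon -60°, lat 70°.
Square 7, 5: +7·2° lon, +5·1° lat → SW at lon -46°, lat 75°.
Cell spans 2° lon × 1° lat. Centre is SW corner plus half of each.
latitude 75.500, longitude -45.000.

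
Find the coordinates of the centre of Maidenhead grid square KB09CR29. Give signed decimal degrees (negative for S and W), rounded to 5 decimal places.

-70.25208, 20.18750

Field K=10, B=1: +10·20° lon, +1·10° lat → SW at lon 20°, lat -80°.
Square 0, 9: +0·2° lon, +9·1° lat → SW at lon 20°, lat -71°.
Subsquare c=2, r=17: +2·0.0833333° lon, +17·0.0416667° lat → SW at lon 20.1667°, lat -70.2917°.
Extended square 2, 9: +2·0.00833333° lon, +9·0.00416667° lat → SW at lon 20.1833°, lat -70.2542°.
Cell spans 0.00833333° lon × 0.00416667° lat. Centre is SW corner plus half of each.
latitude -70.25208, longitude 20.18750.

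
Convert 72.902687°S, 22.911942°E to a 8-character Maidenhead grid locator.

KB17kc93

Offset from 180°W / 90°S: lon 202.91194°, lat 17.09731°.
Field (20°×10°, letters A–R): lon ⌊202.91194/20⌋ = 10 → K; lat ⌊17.09731/10⌋ = 1 → B.
Square (2°×1°, digits 0–9): lon ⌊2.91194/2⌋ = 1; lat ⌊7.09731/1⌋ = 7.
Subsquare (5′×2.5′, letters a–x): lon ⌊0.91194/0.0833333⌋ = 10 → k; lat ⌊0.09731/0.0416667⌋ = 2 → c.
Extended square (30″×15″, digits 0–9): lon ⌊0.07861/0.00833333⌋ = 9; lat ⌊0.01398/0.00416667⌋ = 3.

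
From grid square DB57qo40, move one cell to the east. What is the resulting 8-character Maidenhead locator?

DB57qo50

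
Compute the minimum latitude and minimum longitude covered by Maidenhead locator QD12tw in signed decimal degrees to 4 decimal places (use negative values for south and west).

-57.0833, 143.5833

Field Q=16, D=3: +16·20° lon, +3·10° lat → SW at lon 140°, lat -60°.
Square 1, 2: +1·2° lon, +2·1° lat → SW at lon 142°, lat -58°.
Subsquare t=19, w=22: +19·0.0833333° lon, +22·0.0416667° lat → SW at lon 143.583°, lat -57.0833°.
latitude -57.0833, longitude 143.5833.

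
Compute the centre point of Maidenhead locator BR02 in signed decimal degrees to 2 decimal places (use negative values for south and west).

82.50, -159.00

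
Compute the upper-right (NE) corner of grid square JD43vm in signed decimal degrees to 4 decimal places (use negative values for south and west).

-56.4583, 9.8333

Field J=9, D=3: +9·20° lon, +3·10° lat → SW at lon 0°, lat -60°.
Square 4, 3: +4·2° lon, +3·1° lat → SW at lon 8°, lat -57°.
Subsquare v=21, m=12: +21·0.0833333° lon, +12·0.0416667° lat → SW at lon 9.75°, lat -56.5°.
Cell spans 0.0833333° lon × 0.0416667° lat. NE corner is SW corner plus one full cell.
latitude -56.4583, longitude 9.8333.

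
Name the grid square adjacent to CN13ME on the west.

Longitude subsquare m = 12; −1 → 11 = l.
The latitude characters are unchanged.

CN13le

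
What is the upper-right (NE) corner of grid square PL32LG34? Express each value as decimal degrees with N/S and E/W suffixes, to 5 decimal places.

Field P=15, L=11: +15·20° lon, +11·10° lat → SW at lon 120°, lat 20°.
Square 3, 2: +3·2° lon, +2·1° lat → SW at lon 126°, lat 22°.
Subsquare l=11, g=6: +11·0.0833333° lon, +6·0.0416667° lat → SW at lon 126.917°, lat 22.25°.
Extended square 3, 4: +3·0.00833333° lon, +4·0.00416667° lat → SW at lon 126.942°, lat 22.2667°.
Cell spans 0.00833333° lon × 0.00416667° lat. NE corner is SW corner plus one full cell.
latitude 22.27083° N, longitude 126.95000° E.

22.27083° N, 126.95000° E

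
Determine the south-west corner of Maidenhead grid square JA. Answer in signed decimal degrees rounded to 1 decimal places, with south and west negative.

-90.0, 0.0

Field J=9, A=0: +9·20° lon, +0·10° lat → SW at lon 0°, lat -90°.
latitude -90.0, longitude 0.0.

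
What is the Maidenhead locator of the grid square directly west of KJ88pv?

KJ88ov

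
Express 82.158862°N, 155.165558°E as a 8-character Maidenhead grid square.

Add 180° to longitude and 90° to latitude: 335.16556, 172.15886.
Field: 335.16556/20 → 16 → Q, 172.15886/10 → 17 → R; chars QR.
Square: 15.16556/2 → 7, 2.15886/1 → 2; chars 72.
Subsquare: 1.16556/0.0833333 → 13 → n, 0.15886/0.0416667 → 3 → d; chars nd.
Extended square: 0.08222/0.00833333 → 9, 0.03386/0.00416667 → 8; chars 98.

QR72nd98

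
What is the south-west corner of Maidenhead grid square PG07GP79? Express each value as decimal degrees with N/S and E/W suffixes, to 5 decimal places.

22.33750° S, 120.55833° E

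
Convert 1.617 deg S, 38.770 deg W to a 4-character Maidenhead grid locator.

HI08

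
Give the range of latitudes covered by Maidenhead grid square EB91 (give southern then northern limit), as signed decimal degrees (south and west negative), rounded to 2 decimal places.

Field E=4, B=1: +4·20° lon, +1·10° lat → SW at lon -100°, lat -80°.
Square 9, 1: +9·2° lon, +1·1° lat → SW at lon -82°, lat -79°.
Cell spans 2° lon × 1° lat.
south -79.00, north -78.00.

-79.00, -78.00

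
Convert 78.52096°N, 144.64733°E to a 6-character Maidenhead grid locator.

QQ28hm

Add 180° to longitude and 90° to latitude: 324.6473, 168.5210.
Field: 324.6473/20 → 16 → Q, 168.5210/10 → 16 → Q; chars QQ.
Square: 4.6473/2 → 2, 8.5210/1 → 8; chars 28.
Subsquare: 0.6473/0.0833333 → 7 → h, 0.5210/0.0416667 → 12 → m; chars hm.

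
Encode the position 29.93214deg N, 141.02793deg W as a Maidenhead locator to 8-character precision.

BL99lw63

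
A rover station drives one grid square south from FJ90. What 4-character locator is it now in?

Latitude square 0; −1 → -1, wraps to 9, carry into field.
Latitude field J = 9; −1 → 8 = I.
The longitude characters are unchanged.

FI99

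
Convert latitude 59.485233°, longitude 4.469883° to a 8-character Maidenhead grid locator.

JO29fl66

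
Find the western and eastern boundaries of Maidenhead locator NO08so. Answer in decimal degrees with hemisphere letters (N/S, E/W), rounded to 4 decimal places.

81.5000° E, 81.5833° E

Field N=13, O=14: +13·20° lon, +14·10° lat → SW at lon 80°, lat 50°.
Square 0, 8: +0·2° lon, +8·1° lat → SW at lon 80°, lat 58°.
Subsquare s=18, o=14: +18·0.0833333° lon, +14·0.0416667° lat → SW at lon 81.5°, lat 58.5833°.
Cell spans 0.0833333° lon × 0.0416667° lat.
west 81.5000° E, east 81.5833° E.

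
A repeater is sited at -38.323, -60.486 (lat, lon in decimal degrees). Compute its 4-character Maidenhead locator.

Offset from 180°W / 90°S: lon 119.51°, lat 51.68°.
Field: 119.51/20 → 5 → F, 51.68/10 → 5 → F; chars FF.
Square: 19.51/2 → 9, 1.68/1 → 1; chars 91.

FF91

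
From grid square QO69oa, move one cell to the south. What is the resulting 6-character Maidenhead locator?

Latitude subsquare a = 0; −1 → -1, wraps to 23 = x, carry into square.
Latitude square 9; −1 → 8.
The longitude characters are unchanged.

QO68ox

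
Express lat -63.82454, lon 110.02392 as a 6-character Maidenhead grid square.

OC56ae

Add 180° to longitude and 90° to latitude: 290.0239, 26.1755.
Field: lon ⌊290.0239/20⌋ = 14 → O; lat ⌊26.1755/10⌋ = 2 → C.
Square: lon ⌊10.0239/2⌋ = 5; lat ⌊6.1755/1⌋ = 6.
Subsquare: lon ⌊0.0239/0.0833333⌋ = 0 → a; lat ⌊0.1755/0.0416667⌋ = 4 → e.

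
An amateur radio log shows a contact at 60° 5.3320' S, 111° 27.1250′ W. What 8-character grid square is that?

DC49gv58

Offset from 180°W / 90°S: lon 68.54792°, lat 29.91113°.
Field: lon ⌊68.54792/20⌋ = 3 → D; lat ⌊29.91113/10⌋ = 2 → C.
Square: lon ⌊8.54792/2⌋ = 4; lat ⌊9.91113/1⌋ = 9.
Subsquare: lon ⌊0.54792/0.0833333⌋ = 6 → g; lat ⌊0.91113/0.0416667⌋ = 21 → v.
Extended square: lon ⌊0.04792/0.00833333⌋ = 5; lat ⌊0.03613/0.00416667⌋ = 8.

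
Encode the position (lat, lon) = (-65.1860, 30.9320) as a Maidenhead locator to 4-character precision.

KC54

Add 180° to longitude and 90° to latitude: 210.93, 24.81.
Field: 210.93/20 → 10 → K, 24.81/10 → 2 → C; chars KC.
Square: 10.93/2 → 5, 4.81/1 → 4; chars 54.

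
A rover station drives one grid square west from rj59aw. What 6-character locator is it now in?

RJ49xw

Longitude subsquare a = 0; −1 → -1, wraps to 23 = x, carry into square.
Longitude square 5; −1 → 4.
The latitude characters are unchanged.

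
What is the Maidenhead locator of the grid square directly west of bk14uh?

BK14th

Longitude subsquare u = 20; −1 → 19 = t.
The latitude characters are unchanged.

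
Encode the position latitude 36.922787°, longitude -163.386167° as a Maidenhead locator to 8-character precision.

AM86hw31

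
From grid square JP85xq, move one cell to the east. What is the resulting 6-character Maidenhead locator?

Longitude subsquare x = 23; +1 → 24, wraps to 0 = a, carry into square.
Longitude square 8; +1 → 9.
The latitude characters are unchanged.

JP95aq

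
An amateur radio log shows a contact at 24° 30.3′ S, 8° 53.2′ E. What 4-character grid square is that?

JG45

Add 180° to longitude and 90° to latitude: 188.89, 65.50.
Field (20°×10°, letters A–R): lon ⌊188.89/20⌋ = 9 → J; lat ⌊65.50/10⌋ = 6 → G.
Square (2°×1°, digits 0–9): lon ⌊8.89/2⌋ = 4; lat ⌊5.50/1⌋ = 5.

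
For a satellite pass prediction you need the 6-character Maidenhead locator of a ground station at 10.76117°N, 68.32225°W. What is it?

Shift to the Maidenhead origin (180°W, 90°S): lon 111.6778, lat 100.7612.
Field: lon ⌊111.6778/20⌋ = 5 → F; lat ⌊100.7612/10⌋ = 10 → K.
Square: lon ⌊11.6778/2⌋ = 5; lat ⌊0.7612/1⌋ = 0.
Subsquare: lon ⌊1.6778/0.0833333⌋ = 20 → u; lat ⌊0.7612/0.0416667⌋ = 18 → s.

FK50us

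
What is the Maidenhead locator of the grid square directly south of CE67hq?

CE67hp

Latitude subsquare q = 16; −1 → 15 = p.
The longitude characters are unchanged.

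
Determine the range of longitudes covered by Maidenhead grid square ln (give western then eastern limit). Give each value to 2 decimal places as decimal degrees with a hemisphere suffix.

40.00° E, 60.00° E

Field L=11, N=13: +11·20° lon, +13·10° lat → SW at lon 40°, lat 40°.
Cell spans 20° lon × 10° lat.
west 40.00° E, east 60.00° E.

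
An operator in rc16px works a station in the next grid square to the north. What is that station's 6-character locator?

Latitude subsquare x = 23; +1 → 24, wraps to 0 = a, carry into square.
Latitude square 6; +1 → 7.
The longitude characters are unchanged.

RC17pa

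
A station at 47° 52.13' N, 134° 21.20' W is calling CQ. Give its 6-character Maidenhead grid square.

CN27tu

Add 180° to longitude and 90° to latitude: 45.6467, 137.8688.
Field (20°×10°, letters A–R): 45.6467/20 → 2 → C, 137.8688/10 → 13 → N; chars CN.
Square (2°×1°, digits 0–9): 5.6467/2 → 2, 7.8688/1 → 7; chars 27.
Subsquare (5′×2.5′, letters a–x): 1.6467/0.0833333 → 19 → t, 0.8688/0.0416667 → 20 → u; chars tu.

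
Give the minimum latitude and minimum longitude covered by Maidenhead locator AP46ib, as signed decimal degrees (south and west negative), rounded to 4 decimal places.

66.0417, -171.3333

Field A=0, P=15: +0·20° lon, +15·10° lat → SW at lon -180°, lat 60°.
Square 4, 6: +4·2° lon, +6·1° lat → SW at lon -172°, lat 66°.
Subsquare i=8, b=1: +8·0.0833333° lon, +1·0.0416667° lat → SW at lon -171.333°, lat 66.0417°.
latitude 66.0417, longitude -171.3333.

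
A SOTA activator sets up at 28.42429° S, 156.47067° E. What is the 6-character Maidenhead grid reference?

QG81fn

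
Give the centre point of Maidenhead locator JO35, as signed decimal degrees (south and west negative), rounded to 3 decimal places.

55.500, 7.000

Field J=9, O=14: +9·20° lon, +14·10° lat → SW at lon 0°, lat 50°.
Square 3, 5: +3·2° lon, +5·1° lat → SW at lon 6°, lat 55°.
Cell spans 2° lon × 1° lat. Centre is SW corner plus half of each.
latitude 55.500, longitude 7.000.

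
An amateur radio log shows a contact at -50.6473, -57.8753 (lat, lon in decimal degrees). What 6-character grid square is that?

GD19bi

Add 180° to longitude and 90° to latitude: 122.1247, 39.3527.
Field (20°×10°, letters A–R): lon ⌊122.1247/20⌋ = 6 → G; lat ⌊39.3527/10⌋ = 3 → D.
Square (2°×1°, digits 0–9): lon ⌊2.1247/2⌋ = 1; lat ⌊9.3527/1⌋ = 9.
Subsquare (5′×2.5′, letters a–x): lon ⌊0.1247/0.0833333⌋ = 1 → b; lat ⌊0.3527/0.0416667⌋ = 8 → i.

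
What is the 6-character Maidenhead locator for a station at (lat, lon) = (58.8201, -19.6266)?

IO08et

Shift to the Maidenhead origin (180°W, 90°S): lon 160.3734, lat 148.8201.
Field: lon ⌊160.3734/20⌋ = 8 → I; lat ⌊148.8201/10⌋ = 14 → O.
Square: lon ⌊0.3734/2⌋ = 0; lat ⌊8.8201/1⌋ = 8.
Subsquare: lon ⌊0.3734/0.0833333⌋ = 4 → e; lat ⌊0.8201/0.0416667⌋ = 19 → t.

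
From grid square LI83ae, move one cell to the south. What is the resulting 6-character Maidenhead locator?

LI83ad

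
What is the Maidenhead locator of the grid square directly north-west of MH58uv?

Longitude subsquare u = 20; −1 → 19 = t.
Latitude subsquare v = 21; +1 → 22 = w.

MH58tw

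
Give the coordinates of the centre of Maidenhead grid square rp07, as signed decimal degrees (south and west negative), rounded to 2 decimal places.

67.50, 161.00

Field R=17, P=15: +17·20° lon, +15·10° lat → SW at lon 160°, lat 60°.
Square 0, 7: +0·2° lon, +7·1° lat → SW at lon 160°, lat 67°.
Cell spans 2° lon × 1° lat. Centre is SW corner plus half of each.
latitude 67.50, longitude 161.00.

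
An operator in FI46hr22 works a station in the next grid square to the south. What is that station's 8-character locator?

Latitude extended square 2; −1 → 1.
The longitude characters are unchanged.

FI46hr21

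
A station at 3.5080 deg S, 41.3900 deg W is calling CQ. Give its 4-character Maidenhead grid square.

GI96

Shift to the Maidenhead origin (180°W, 90°S): lon 138.61, lat 86.49.
Field (20°×10°, letters A–R): 138.61/20 → 6 → G, 86.49/10 → 8 → I; chars GI.
Square (2°×1°, digits 0–9): 18.61/2 → 9, 6.49/1 → 6; chars 96.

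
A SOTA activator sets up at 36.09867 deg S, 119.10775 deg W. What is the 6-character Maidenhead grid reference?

Add 180° to longitude and 90° to latitude: 60.8923, 53.9013.
Field: 60.8923/20 → 3 → D, 53.9013/10 → 5 → F; chars DF.
Square: 0.8923/2 → 0, 3.9013/1 → 3; chars 03.
Subsquare: 0.8923/0.0833333 → 10 → k, 0.9013/0.0416667 → 21 → v; chars kv.

DF03kv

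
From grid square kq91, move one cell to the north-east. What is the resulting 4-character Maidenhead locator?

LQ02

Longitude square 9; +1 → 10, wraps to 0, carry into field.
Longitude field K = 10; +1 → 11 = L.
Latitude square 1; +1 → 2.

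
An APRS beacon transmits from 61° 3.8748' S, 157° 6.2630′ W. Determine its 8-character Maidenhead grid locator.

Add 180° to longitude and 90° to latitude: 22.89562, 28.93542.
Field: 22.89562/20 → 1 → B, 28.93542/10 → 2 → C; chars BC.
Square: 2.89562/2 → 1, 8.93542/1 → 8; chars 18.
Subsquare: 0.89562/0.0833333 → 10 → k, 0.93542/0.0416667 → 22 → w; chars kw.
Extended square: 0.06228/0.00833333 → 7, 0.01875/0.00416667 → 4; chars 74.

BC18kw74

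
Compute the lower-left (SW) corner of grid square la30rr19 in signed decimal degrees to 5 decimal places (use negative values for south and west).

-89.25417, 47.42500

Field L=11, A=0: +11·20° lon, +0·10° lat → SW at lon 40°, lat -90°.
Square 3, 0: +3·2° lon, +0·1° lat → SW at lon 46°, lat -90°.
Subsquare r=17, r=17: +17·0.0833333° lon, +17·0.0416667° lat → SW at lon 47.4167°, lat -89.2917°.
Extended square 1, 9: +1·0.00833333° lon, +9·0.00416667° lat → SW at lon 47.425°, lat -89.2542°.
latitude -89.25417, longitude 47.42500.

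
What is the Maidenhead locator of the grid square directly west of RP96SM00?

RP96rm90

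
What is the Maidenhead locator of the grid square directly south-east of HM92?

IM01

Longitude square 9; +1 → 10, wraps to 0, carry into field.
Longitude field H = 7; +1 → 8 = I.
Latitude square 2; −1 → 1.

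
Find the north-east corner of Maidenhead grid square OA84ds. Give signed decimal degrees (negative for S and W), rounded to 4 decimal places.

Field O=14, A=0: +14·20° lon, +0·10° lat → SW at lon 100°, lat -90°.
Square 8, 4: +8·2° lon, +4·1° lat → SW at lon 116°, lat -86°.
Subsquare d=3, s=18: +3·0.0833333° lon, +18·0.0416667° lat → SW at lon 116.25°, lat -85.25°.
Cell spans 0.0833333° lon × 0.0416667° lat. NE corner is SW corner plus one full cell.
latitude -85.2083, longitude 116.3333.

-85.2083, 116.3333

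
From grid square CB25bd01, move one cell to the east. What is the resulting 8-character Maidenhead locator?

CB25bd11

Longitude extended square 0; +1 → 1.
The latitude characters are unchanged.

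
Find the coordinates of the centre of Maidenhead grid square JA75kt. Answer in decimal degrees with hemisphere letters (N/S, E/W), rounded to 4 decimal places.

Field J=9, A=0: +9·20° lon, +0·10° lat → SW at lon 0°, lat -90°.
Square 7, 5: +7·2° lon, +5·1° lat → SW at lon 14°, lat -85°.
Subsquare k=10, t=19: +10·0.0833333° lon, +19·0.0416667° lat → SW at lon 14.8333°, lat -84.2083°.
Cell spans 0.0833333° lon × 0.0416667° lat. Centre is SW corner plus half of each.
latitude 84.1875° S, longitude 14.8750° E.

84.1875° S, 14.8750° E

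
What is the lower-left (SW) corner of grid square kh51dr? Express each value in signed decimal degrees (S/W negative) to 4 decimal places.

Field K=10, H=7: +10·20° lon, +7·10° lat → SW at lon 20°, lat -20°.
Square 5, 1: +5·2° lon, +1·1° lat → SW at lon 30°, lat -19°.
Subsquare d=3, r=17: +3·0.0833333° lon, +17·0.0416667° lat → SW at lon 30.25°, lat -18.2917°.
latitude -18.2917, longitude 30.2500.

-18.2917, 30.2500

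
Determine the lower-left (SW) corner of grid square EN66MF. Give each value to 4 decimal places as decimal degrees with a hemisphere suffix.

Field E=4, N=13: +4·20° lon, +13·10° lat → SW at lon -100°, lat 40°.
Square 6, 6: +6·2° lon, +6·1° lat → SW at lon -88°, lat 46°.
Subsquare m=12, f=5: +12·0.0833333° lon, +5·0.0416667° lat → SW at lon -87°, lat 46.2083°.
latitude 46.2083° N, longitude 87.0000° W.

46.2083° N, 87.0000° W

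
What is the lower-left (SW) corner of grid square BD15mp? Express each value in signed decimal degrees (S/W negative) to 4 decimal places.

-54.3750, -157.0000

Field B=1, D=3: +1·20° lon, +3·10° lat → SW at lon -160°, lat -60°.
Square 1, 5: +1·2° lon, +5·1° lat → SW at lon -158°, lat -55°.
Subsquare m=12, p=15: +12·0.0833333° lon, +15·0.0416667° lat → SW at lon -157°, lat -54.375°.
latitude -54.3750, longitude -157.0000.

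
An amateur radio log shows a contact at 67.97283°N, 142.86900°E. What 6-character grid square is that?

QP17kx

Shift to the Maidenhead origin (180°W, 90°S): lon 322.8690, lat 157.9728.
Field (20°×10°, letters A–R): lon ⌊322.8690/20⌋ = 16 → Q; lat ⌊157.9728/10⌋ = 15 → P.
Square (2°×1°, digits 0–9): lon ⌊2.8690/2⌋ = 1; lat ⌊7.9728/1⌋ = 7.
Subsquare (5′×2.5′, letters a–x): lon ⌊0.8690/0.0833333⌋ = 10 → k; lat ⌊0.9728/0.0416667⌋ = 23 → x.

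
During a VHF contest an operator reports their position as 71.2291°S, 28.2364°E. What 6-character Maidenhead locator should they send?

KB48cs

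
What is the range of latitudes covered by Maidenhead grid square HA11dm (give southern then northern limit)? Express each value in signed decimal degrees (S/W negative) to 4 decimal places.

-88.5000, -88.4583

Field H=7, A=0: +7·20° lon, +0·10° lat → SW at lon -40°, lat -90°.
Square 1, 1: +1·2° lon, +1·1° lat → SW at lon -38°, lat -89°.
Subsquare d=3, m=12: +3·0.0833333° lon, +12·0.0416667° lat → SW at lon -37.75°, lat -88.5°.
Cell spans 0.0833333° lon × 0.0416667° lat.
south -88.5000, north -88.4583.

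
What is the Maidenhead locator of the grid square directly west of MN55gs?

Longitude subsquare g = 6; −1 → 5 = f.
The latitude characters are unchanged.

MN55fs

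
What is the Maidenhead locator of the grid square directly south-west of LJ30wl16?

LJ30wl05

Longitude extended square 1; −1 → 0.
Latitude extended square 6; −1 → 5.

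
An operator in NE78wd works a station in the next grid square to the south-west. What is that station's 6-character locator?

Longitude subsquare w = 22; −1 → 21 = v.
Latitude subsquare d = 3; −1 → 2 = c.

NE78vc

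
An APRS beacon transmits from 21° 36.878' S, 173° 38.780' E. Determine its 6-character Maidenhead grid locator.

Add 180° to longitude and 90° to latitude: 353.6463, 68.3854.
Field: 353.6463/20 → 17 → R, 68.3854/10 → 6 → G; chars RG.
Square: 13.6463/2 → 6, 8.3854/1 → 8; chars 68.
Subsquare: 1.6463/0.0833333 → 19 → t, 0.3854/0.0416667 → 9 → j; chars tj.

RG68tj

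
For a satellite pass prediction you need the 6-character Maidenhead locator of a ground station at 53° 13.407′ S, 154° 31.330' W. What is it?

BD26rs

Offset from 180°W / 90°S: lon 25.4778°, lat 36.7766°.
Field (20°×10°, letters A–R): 25.4778/20 → 1 → B, 36.7766/10 → 3 → D; chars BD.
Square (2°×1°, digits 0–9): 5.4778/2 → 2, 6.7766/1 → 6; chars 26.
Subsquare (5′×2.5′, letters a–x): 1.4778/0.0833333 → 17 → r, 0.7766/0.0416667 → 18 → s; chars rs.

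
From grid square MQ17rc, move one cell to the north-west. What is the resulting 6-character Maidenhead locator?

Longitude subsquare r = 17; −1 → 16 = q.
Latitude subsquare c = 2; +1 → 3 = d.

MQ17qd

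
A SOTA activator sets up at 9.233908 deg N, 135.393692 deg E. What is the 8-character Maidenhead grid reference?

PJ79qf76

Shift to the Maidenhead origin (180°W, 90°S): lon 315.39369, lat 99.23391.
Field (20°×10°, letters A–R): lon ⌊315.39369/20⌋ = 15 → P; lat ⌊99.23391/10⌋ = 9 → J.
Square (2°×1°, digits 0–9): lon ⌊15.39369/2⌋ = 7; lat ⌊9.23391/1⌋ = 9.
Subsquare (5′×2.5′, letters a–x): lon ⌊1.39369/0.0833333⌋ = 16 → q; lat ⌊0.23391/0.0416667⌋ = 5 → f.
Extended square (30″×15″, digits 0–9): lon ⌊0.06036/0.00833333⌋ = 7; lat ⌊0.02557/0.00416667⌋ = 6.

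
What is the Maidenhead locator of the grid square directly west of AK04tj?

AK04sj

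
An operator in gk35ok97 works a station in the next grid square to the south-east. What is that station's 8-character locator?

GK35pk06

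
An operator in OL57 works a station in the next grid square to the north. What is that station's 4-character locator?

Latitude square 7; +1 → 8.
The longitude characters are unchanged.

OL58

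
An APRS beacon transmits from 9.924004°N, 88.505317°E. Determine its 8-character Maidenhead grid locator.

NJ49gw01

Add 180° to longitude and 90° to latitude: 268.50532, 99.92400.
Field: 268.50532/20 → 13 → N, 99.92400/10 → 9 → J; chars NJ.
Square: 8.50532/2 → 4, 9.92400/1 → 9; chars 49.
Subsquare: 0.50532/0.0833333 → 6 → g, 0.92400/0.0416667 → 22 → w; chars gw.
Extended square: 0.00532/0.00833333 → 0, 0.00734/0.00416667 → 1; chars 01.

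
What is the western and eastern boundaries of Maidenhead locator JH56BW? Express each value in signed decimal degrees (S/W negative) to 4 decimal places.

10.0833, 10.1667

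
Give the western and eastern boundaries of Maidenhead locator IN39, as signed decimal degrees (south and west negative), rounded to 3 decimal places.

Field I=8, N=13: +8·20° lon, +13·10° lat → SW at lon -20°, lat 40°.
Square 3, 9: +3·2° lon, +9·1° lat → SW at lon -14°, lat 49°.
Cell spans 2° lon × 1° lat.
west -14.000, east -12.000.

-14.000, -12.000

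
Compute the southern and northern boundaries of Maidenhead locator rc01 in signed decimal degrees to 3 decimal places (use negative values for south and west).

-69.000, -68.000

Field R=17, C=2: +17·20° lon, +2·10° lat → SW at lon 160°, lat -70°.
Square 0, 1: +0·2° lon, +1·1° lat → SW at lon 160°, lat -69°.
Cell spans 2° lon × 1° lat.
south -69.000, north -68.000.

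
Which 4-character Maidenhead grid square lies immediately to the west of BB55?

BB45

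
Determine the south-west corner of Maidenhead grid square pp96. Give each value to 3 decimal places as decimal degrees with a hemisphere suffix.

66.000° N, 138.000° E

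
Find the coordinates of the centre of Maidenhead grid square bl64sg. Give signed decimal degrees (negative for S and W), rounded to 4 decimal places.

24.2708, -146.4583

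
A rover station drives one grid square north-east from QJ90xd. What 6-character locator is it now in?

RJ00ae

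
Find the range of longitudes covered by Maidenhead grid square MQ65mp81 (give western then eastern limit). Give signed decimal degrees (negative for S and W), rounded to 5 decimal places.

Field M=12, Q=16: +12·20° lon, +16·10° lat → SW at lon 60°, lat 70°.
Square 6, 5: +6·2° lon, +5·1° lat → SW at lon 72°, lat 75°.
Subsquare m=12, p=15: +12·0.0833333° lon, +15·0.0416667° lat → SW at lon 73°, lat 75.625°.
Extended square 8, 1: +8·0.00833333° lon, +1·0.00416667° lat → SW at lon 73.0667°, lat 75.6292°.
Cell spans 0.00833333° lon × 0.00416667° lat.
west 73.06667, east 73.07500.

73.06667, 73.07500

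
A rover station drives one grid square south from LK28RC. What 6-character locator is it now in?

LK28rb

Latitude subsquare c = 2; −1 → 1 = b.
The longitude characters are unchanged.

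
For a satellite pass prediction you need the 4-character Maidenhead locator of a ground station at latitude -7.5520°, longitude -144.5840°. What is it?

Shift to the Maidenhead origin (180°W, 90°S): lon 35.42, lat 82.45.
Field (20°×10°, letters A–R): 35.42/20 → 1 → B, 82.45/10 → 8 → I; chars BI.
Square (2°×1°, digits 0–9): 15.42/2 → 7, 2.45/1 → 2; chars 72.

BI72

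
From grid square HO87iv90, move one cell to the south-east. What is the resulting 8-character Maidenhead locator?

HO87ju09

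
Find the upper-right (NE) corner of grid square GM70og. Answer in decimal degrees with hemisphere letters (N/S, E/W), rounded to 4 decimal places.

Field G=6, M=12: +6·20° lon, +12·10° lat → SW at lon -60°, lat 30°.
Square 7, 0: +7·2° lon, +0·1° lat → SW at lon -46°, lat 30°.
Subsquare o=14, g=6: +14·0.0833333° lon, +6·0.0416667° lat → SW at lon -44.8333°, lat 30.25°.
Cell spans 0.0833333° lon × 0.0416667° lat. NE corner is SW corner plus one full cell.
latitude 30.2917° N, longitude 44.7500° W.

30.2917° N, 44.7500° W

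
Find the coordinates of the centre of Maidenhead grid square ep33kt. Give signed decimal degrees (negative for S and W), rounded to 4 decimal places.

Field E=4, P=15: +4·20° lon, +15·10° lat → SW at lon -100°, lat 60°.
Square 3, 3: +3·2° lon, +3·1° lat → SW at lon -94°, lat 63°.
Subsquare k=10, t=19: +10·0.0833333° lon, +19·0.0416667° lat → SW at lon -93.1667°, lat 63.7917°.
Cell spans 0.0833333° lon × 0.0416667° lat. Centre is SW corner plus half of each.
latitude 63.8125, longitude -93.1250.

63.8125, -93.1250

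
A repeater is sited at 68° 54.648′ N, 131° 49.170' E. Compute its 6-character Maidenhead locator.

Add 180° to longitude and 90° to latitude: 311.8195, 158.9108.
Field: 311.8195/20 → 15 → P, 158.9108/10 → 15 → P; chars PP.
Square: 11.8195/2 → 5, 8.9108/1 → 8; chars 58.
Subsquare: 1.8195/0.0833333 → 21 → v, 0.9108/0.0416667 → 21 → v; chars vv.

PP58vv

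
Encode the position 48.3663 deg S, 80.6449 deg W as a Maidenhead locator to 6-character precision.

EE91qp

Add 180° to longitude and 90° to latitude: 99.3551, 41.6337.
Field: 99.3551/20 → 4 → E, 41.6337/10 → 4 → E; chars EE.
Square: 19.3551/2 → 9, 1.6337/1 → 1; chars 91.
Subsquare: 1.3551/0.0833333 → 16 → q, 0.6337/0.0416667 → 15 → p; chars qp.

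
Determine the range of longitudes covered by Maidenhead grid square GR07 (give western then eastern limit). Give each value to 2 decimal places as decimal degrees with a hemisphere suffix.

60.00° W, 58.00° W

Field G=6, R=17: +6·20° lon, +17·10° lat → SW at lon -60°, lat 80°.
Square 0, 7: +0·2° lon, +7·1° lat → SW at lon -60°, lat 87°.
Cell spans 2° lon × 1° lat.
west 60.00° W, east 58.00° W.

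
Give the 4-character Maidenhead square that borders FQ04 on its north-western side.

EQ95

Longitude square 0; −1 → -1, wraps to 9, carry into field.
Longitude field F = 5; −1 → 4 = E.
Latitude square 4; +1 → 5.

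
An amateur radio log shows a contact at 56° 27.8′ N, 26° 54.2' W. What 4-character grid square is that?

HO66

Offset from 180°W / 90°S: lon 153.10°, lat 146.46°.
Field: lon ⌊153.10/20⌋ = 7 → H; lat ⌊146.46/10⌋ = 14 → O.
Square: lon ⌊13.10/2⌋ = 6; lat ⌊6.46/1⌋ = 6.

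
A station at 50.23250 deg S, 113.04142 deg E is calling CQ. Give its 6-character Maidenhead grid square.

OD69ms

Add 180° to longitude and 90° to latitude: 293.0414, 39.7675.
Field: 293.0414/20 → 14 → O, 39.7675/10 → 3 → D; chars OD.
Square: 13.0414/2 → 6, 9.7675/1 → 9; chars 69.
Subsquare: 1.0414/0.0833333 → 12 → m, 0.7675/0.0416667 → 18 → s; chars ms.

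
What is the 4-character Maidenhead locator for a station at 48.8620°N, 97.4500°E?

NN88

Add 180° to longitude and 90° to latitude: 277.45, 138.86.
Field (20°×10°, letters A–R): 277.45/20 → 13 → N, 138.86/10 → 13 → N; chars NN.
Square (2°×1°, digits 0–9): 17.45/2 → 8, 8.86/1 → 8; chars 88.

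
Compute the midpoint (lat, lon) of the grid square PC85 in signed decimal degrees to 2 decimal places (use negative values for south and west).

-64.50, 137.00

Field P=15, C=2: +15·20° lon, +2·10° lat → SW at lon 120°, lat -70°.
Square 8, 5: +8·2° lon, +5·1° lat → SW at lon 136°, lat -65°.
Cell spans 2° lon × 1° lat. Centre is SW corner plus half of each.
latitude -64.50, longitude 137.00.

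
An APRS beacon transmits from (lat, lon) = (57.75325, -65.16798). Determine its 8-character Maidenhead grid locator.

FO77js90

Add 180° to longitude and 90° to latitude: 114.83202, 147.75325.
Field: 114.83202/20 → 5 → F, 147.75325/10 → 14 → O; chars FO.
Square: 14.83202/2 → 7, 7.75325/1 → 7; chars 77.
Subsquare: 0.83202/0.0833333 → 9 → j, 0.75325/0.0416667 → 18 → s; chars js.
Extended square: 0.08202/0.00833333 → 9, 0.00325/0.00416667 → 0; chars 90.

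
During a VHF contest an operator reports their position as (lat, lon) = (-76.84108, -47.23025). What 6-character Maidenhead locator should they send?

Add 180° to longitude and 90° to latitude: 132.7697, 13.1589.
Field (20°×10°, letters A–R): 132.7697/20 → 6 → G, 13.1589/10 → 1 → B; chars GB.
Square (2°×1°, digits 0–9): 12.7697/2 → 6, 3.1589/1 → 3; chars 63.
Subsquare (5′×2.5′, letters a–x): 0.7697/0.0833333 → 9 → j, 0.1589/0.0416667 → 3 → d; chars jd.

GB63jd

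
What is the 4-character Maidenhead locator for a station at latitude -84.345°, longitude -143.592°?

Add 180° to longitude and 90° to latitude: 36.41, 5.66.
Field (20°×10°, letters A–R): lon ⌊36.41/20⌋ = 1 → B; lat ⌊5.66/10⌋ = 0 → A.
Square (2°×1°, digits 0–9): lon ⌊16.41/2⌋ = 8; lat ⌊5.66/1⌋ = 5.

BA85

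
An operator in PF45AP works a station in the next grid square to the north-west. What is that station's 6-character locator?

PF35xq

Longitude subsquare a = 0; −1 → -1, wraps to 23 = x, carry into square.
Longitude square 4; −1 → 3.
Latitude subsquare p = 15; +1 → 16 = q.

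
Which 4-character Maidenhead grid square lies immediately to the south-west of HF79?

Longitude square 7; −1 → 6.
Latitude square 9; −1 → 8.

HF68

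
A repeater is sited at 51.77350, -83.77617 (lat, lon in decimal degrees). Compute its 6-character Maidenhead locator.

Shift to the Maidenhead origin (180°W, 90°S): lon 96.2238, lat 141.7735.
Field: lon ⌊96.2238/20⌋ = 4 → E; lat ⌊141.7735/10⌋ = 14 → O.
Square: lon ⌊16.2238/2⌋ = 8; lat ⌊1.7735/1⌋ = 1.
Subsquare: lon ⌊0.2238/0.0833333⌋ = 2 → c; lat ⌊0.7735/0.0416667⌋ = 18 → s.

EO81cs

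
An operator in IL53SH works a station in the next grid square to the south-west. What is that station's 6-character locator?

Longitude subsquare s = 18; −1 → 17 = r.
Latitude subsquare h = 7; −1 → 6 = g.

IL53rg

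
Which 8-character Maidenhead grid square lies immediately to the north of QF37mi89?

Latitude extended square 9; +1 → 10, wraps to 0, carry into subsquare.
Latitude subsquare i = 8; +1 → 9 = j.
The longitude characters are unchanged.

QF37mj80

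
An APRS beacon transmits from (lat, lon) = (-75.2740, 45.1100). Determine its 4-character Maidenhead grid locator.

Shift to the Maidenhead origin (180°W, 90°S): lon 225.11, lat 14.73.
Field: 225.11/20 → 11 → L, 14.73/10 → 1 → B; chars LB.
Square: 5.11/2 → 2, 4.73/1 → 4; chars 24.

LB24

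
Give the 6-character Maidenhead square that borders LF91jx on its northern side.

Latitude subsquare x = 23; +1 → 24, wraps to 0 = a, carry into square.
Latitude square 1; +1 → 2.
The longitude characters are unchanged.

LF92ja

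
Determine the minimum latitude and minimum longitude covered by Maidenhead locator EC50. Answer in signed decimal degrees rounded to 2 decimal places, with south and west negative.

-70.00, -90.00

Field E=4, C=2: +4·20° lon, +2·10° lat → SW at lon -100°, lat -70°.
Square 5, 0: +5·2° lon, +0·1° lat → SW at lon -90°, lat -70°.
latitude -70.00, longitude -90.00.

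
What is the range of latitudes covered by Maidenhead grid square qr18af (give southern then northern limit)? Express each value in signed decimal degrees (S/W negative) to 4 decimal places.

Field Q=16, R=17: +16·20° lon, +17·10° lat → SW at lon 140°, lat 80°.
Square 1, 8: +1·2° lon, +8·1° lat → SW at lon 142°, lat 88°.
Subsquare a=0, f=5: +0·0.0833333° lon, +5·0.0416667° lat → SW at lon 142°, lat 88.2083°.
Cell spans 0.0833333° lon × 0.0416667° lat.
south 88.2083, north 88.2500.

88.2083, 88.2500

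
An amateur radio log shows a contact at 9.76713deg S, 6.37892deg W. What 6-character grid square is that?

Add 180° to longitude and 90° to latitude: 173.6211, 80.2329.
Field: lon ⌊173.6211/20⌋ = 8 → I; lat ⌊80.2329/10⌋ = 8 → I.
Square: lon ⌊13.6211/2⌋ = 6; lat ⌊0.2329/1⌋ = 0.
Subsquare: lon ⌊1.6211/0.0833333⌋ = 19 → t; lat ⌊0.2329/0.0416667⌋ = 5 → f.

II60tf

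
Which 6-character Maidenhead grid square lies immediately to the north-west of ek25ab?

Longitude subsquare a = 0; −1 → -1, wraps to 23 = x, carry into square.
Longitude square 2; −1 → 1.
Latitude subsquare b = 1; +1 → 2 = c.

EK15xc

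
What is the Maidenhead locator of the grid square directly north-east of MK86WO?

Longitude subsquare w = 22; +1 → 23 = x.
Latitude subsquare o = 14; +1 → 15 = p.

MK86xp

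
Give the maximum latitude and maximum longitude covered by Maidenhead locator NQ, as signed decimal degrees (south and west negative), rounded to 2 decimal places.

Field N=13, Q=16: +13·20° lon, +16·10° lat → SW at lon 80°, lat 70°.
Cell spans 20° lon × 10° lat. NE corner is SW corner plus one full cell.
latitude 80.00, longitude 100.00.

80.00, 100.00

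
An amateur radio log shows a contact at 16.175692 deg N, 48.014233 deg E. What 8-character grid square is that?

Shift to the Maidenhead origin (180°W, 90°S): lon 228.01423, lat 106.17569.
Field (20°×10°, letters A–R): lon ⌊228.01423/20⌋ = 11 → L; lat ⌊106.17569/10⌋ = 10 → K.
Square (2°×1°, digits 0–9): lon ⌊8.01423/2⌋ = 4; lat ⌊6.17569/1⌋ = 6.
Subsquare (5′×2.5′, letters a–x): lon ⌊0.01423/0.0833333⌋ = 0 → a; lat ⌊0.17569/0.0416667⌋ = 4 → e.
Extended square (30″×15″, digits 0–9): lon ⌊0.01423/0.00833333⌋ = 1; lat ⌊0.00903/0.00416667⌋ = 2.

LK46ae12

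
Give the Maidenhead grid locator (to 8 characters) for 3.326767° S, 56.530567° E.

Offset from 180°W / 90°S: lon 236.53057°, lat 86.67323°.
Field (20°×10°, letters A–R): 236.53057/20 → 11 → L, 86.67323/10 → 8 → I; chars LI.
Square (2°×1°, digits 0–9): 16.53057/2 → 8, 6.67323/1 → 6; chars 86.
Subsquare (5′×2.5′, letters a–x): 0.53057/0.0833333 → 6 → g, 0.67323/0.0416667 → 16 → q; chars gq.
Extended square (30″×15″, digits 0–9): 0.03057/0.00833333 → 3, 0.00657/0.00416667 → 1; chars 31.

LI86gq31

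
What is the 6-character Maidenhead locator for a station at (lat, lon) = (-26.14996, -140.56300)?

Shift to the Maidenhead origin (180°W, 90°S): lon 39.4370, lat 63.8500.
Field (20°×10°, letters A–R): 39.4370/20 → 1 → B, 63.8500/10 → 6 → G; chars BG.
Square (2°×1°, digits 0–9): 19.4370/2 → 9, 3.8500/1 → 3; chars 93.
Subsquare (5′×2.5′, letters a–x): 1.4370/0.0833333 → 17 → r, 0.8500/0.0416667 → 20 → u; chars ru.

BG93ru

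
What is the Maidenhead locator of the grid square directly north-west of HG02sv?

HG02rw

Longitude subsquare s = 18; −1 → 17 = r.
Latitude subsquare v = 21; +1 → 22 = w.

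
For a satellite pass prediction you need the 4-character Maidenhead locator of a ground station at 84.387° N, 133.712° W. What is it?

CR34

Add 180° to longitude and 90° to latitude: 46.29, 174.39.
Field: lon ⌊46.29/20⌋ = 2 → C; lat ⌊174.39/10⌋ = 17 → R.
Square: lon ⌊6.29/2⌋ = 3; lat ⌊4.39/1⌋ = 4.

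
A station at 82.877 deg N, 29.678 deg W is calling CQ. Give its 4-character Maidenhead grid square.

Offset from 180°W / 90°S: lon 150.32°, lat 172.88°.
Field (20°×10°, letters A–R): 150.32/20 → 7 → H, 172.88/10 → 17 → R; chars HR.
Square (2°×1°, digits 0–9): 10.32/2 → 5, 2.88/1 → 2; chars 52.

HR52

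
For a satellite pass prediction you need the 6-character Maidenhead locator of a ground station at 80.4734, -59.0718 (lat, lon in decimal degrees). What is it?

GR00ll

Offset from 180°W / 90°S: lon 120.9282°, lat 170.4734°.
Field: 120.9282/20 → 6 → G, 170.4734/10 → 17 → R; chars GR.
Square: 0.9282/2 → 0, 0.4734/1 → 0; chars 00.
Subsquare: 0.9282/0.0833333 → 11 → l, 0.4734/0.0416667 → 11 → l; chars ll.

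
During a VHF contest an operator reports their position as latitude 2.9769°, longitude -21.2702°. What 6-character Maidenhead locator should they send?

HJ92ix

Shift to the Maidenhead origin (180°W, 90°S): lon 158.7298, lat 92.9769.
Field (20°×10°, letters A–R): lon ⌊158.7298/20⌋ = 7 → H; lat ⌊92.9769/10⌋ = 9 → J.
Square (2°×1°, digits 0–9): lon ⌊18.7298/2⌋ = 9; lat ⌊2.9769/1⌋ = 2.
Subsquare (5′×2.5′, letters a–x): lon ⌊0.7298/0.0833333⌋ = 8 → i; lat ⌊0.9769/0.0416667⌋ = 23 → x.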